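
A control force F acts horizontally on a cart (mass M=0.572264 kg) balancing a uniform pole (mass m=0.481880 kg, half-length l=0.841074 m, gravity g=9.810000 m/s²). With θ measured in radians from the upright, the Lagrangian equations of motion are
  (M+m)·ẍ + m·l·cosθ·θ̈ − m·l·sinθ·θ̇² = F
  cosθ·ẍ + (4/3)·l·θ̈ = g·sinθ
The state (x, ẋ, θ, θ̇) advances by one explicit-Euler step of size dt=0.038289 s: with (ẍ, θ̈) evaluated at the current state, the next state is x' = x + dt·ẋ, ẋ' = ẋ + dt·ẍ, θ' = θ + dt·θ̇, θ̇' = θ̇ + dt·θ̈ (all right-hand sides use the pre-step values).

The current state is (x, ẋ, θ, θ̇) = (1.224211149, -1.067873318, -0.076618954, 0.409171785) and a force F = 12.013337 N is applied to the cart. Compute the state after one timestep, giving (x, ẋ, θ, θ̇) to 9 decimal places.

(1.183323348, -0.391267974, -0.060952176, -0.218036469)

sinθ=-0.076544011, cosθ=0.997066204
temp = (F + m·l·θ̇²·sinθ)/(M+m) = (12.013337 + -0.005193925)/1.054144 = 11.391368802
θ̈ = (g·sinθ − cosθ·temp)/(l·(4/3 − m·cos²θ/(M+m))) = -16.380899323
ẍ = temp − m·l·θ̈·cosθ/(M+m) = 17.671011089
Euler: x'=1.224211149+0.038289·-1.067873318=1.183323348, ẋ'=-1.067873318+0.038289·17.671011089=-0.391267974
       θ'=-0.076618954+0.038289·0.409171785=-0.060952176, θ̇'=0.409171785+0.038289·-16.380899323=-0.218036469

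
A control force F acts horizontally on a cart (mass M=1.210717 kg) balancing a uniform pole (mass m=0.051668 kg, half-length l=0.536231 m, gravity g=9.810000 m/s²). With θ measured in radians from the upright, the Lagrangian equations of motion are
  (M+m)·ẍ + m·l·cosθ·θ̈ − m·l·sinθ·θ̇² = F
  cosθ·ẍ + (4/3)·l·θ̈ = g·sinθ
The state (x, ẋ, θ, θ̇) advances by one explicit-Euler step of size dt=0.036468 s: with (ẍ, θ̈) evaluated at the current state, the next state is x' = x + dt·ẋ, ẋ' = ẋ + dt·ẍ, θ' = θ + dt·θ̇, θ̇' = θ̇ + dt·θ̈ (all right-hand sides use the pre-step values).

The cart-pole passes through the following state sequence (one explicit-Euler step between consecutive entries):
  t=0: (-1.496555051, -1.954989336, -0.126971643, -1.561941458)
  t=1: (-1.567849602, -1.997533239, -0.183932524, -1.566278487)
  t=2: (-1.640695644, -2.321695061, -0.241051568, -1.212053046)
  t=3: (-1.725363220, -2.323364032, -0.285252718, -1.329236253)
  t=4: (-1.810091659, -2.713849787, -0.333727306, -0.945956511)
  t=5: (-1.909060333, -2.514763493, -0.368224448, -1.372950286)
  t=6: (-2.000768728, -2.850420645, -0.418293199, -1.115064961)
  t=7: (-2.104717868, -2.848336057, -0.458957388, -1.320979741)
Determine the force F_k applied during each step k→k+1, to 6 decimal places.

F_0 = -1.467419 N
F_1 = -10.944254 N
F_2 = -0.134511 N
F_3 = -13.223949 N
F_4 = 6.593236 N
F_5 = -11.417598 N
F_6 = -0.056799 N

step 0→1:
  ẍ = (ẋ'−ẋ)/dt = (-1.997533239−-1.954989336)/0.036468 = -1.166609
  θ̈ = (θ̇'−θ̇)/dt = (-1.566278487−-1.561941458)/0.036468 = -0.118927
  sinθ=-0.126631, cosθ=0.991950
  F = (M+m)·ẍ + m·l·cosθ·θ̈ − m·l·sinθ·θ̇² = -1.472710 + -0.003268 − -0.008559 = -1.467419
step 1→2:
  ẍ = (ẋ'−ẋ)/dt = (-2.321695061−-1.997533239)/0.036468 = -8.888939
  θ̈ = (θ̇'−θ̇)/dt = (-1.212053046−-1.566278487)/0.036468 = 9.713322
  sinθ=-0.182897, cosθ=0.983132
  F = (M+m)·ẍ + m·l·cosθ·θ̈ − m·l·sinθ·θ̇² = -11.221263 + 0.264578 − -0.012431 = -10.944254
step 2→3:
  ẍ = (ẋ'−ẋ)/dt = (-2.323364032−-2.321695061)/0.036468 = -0.045765
  θ̈ = (θ̇'−θ̇)/dt = (-1.329236253−-1.212053046)/0.036468 = -3.213316
  sinθ=-0.238724, cosθ=0.971087
  F = (M+m)·ẍ + m·l·cosθ·θ̈ − m·l·sinθ·θ̇² = -0.057774 + -0.086454 − -0.009717 = -0.134511
step 3→4:
  ẍ = (ẋ'−ẋ)/dt = (-2.713849787−-2.323364032)/0.036468 = -10.707627
  θ̈ = (θ̇'−θ̇)/dt = (-0.945956511−-1.329236253)/0.036468 = 10.510029
  sinθ=-0.281400, cosθ=0.959591
  F = (M+m)·ẍ + m·l·cosθ·θ̈ − m·l·sinθ·θ̇² = -13.517148 + 0.279424 − -0.013775 = -13.223949
step 4→5:
  ẍ = (ẋ'−ẋ)/dt = (-2.514763493−-2.713849787)/0.036468 = 5.459205
  θ̈ = (θ̇'−θ̇)/dt = (-1.372950286−-0.945956511)/0.036468 = -11.708725
  sinθ=-0.327567, cosθ=0.944828
  F = (M+m)·ẍ + m·l·cosθ·θ̈ − m·l·sinθ·θ̇² = 6.891619 + -0.306504 − -0.008121 = 6.593236
step 5→6:
  ẍ = (ẋ'−ẋ)/dt = (-2.850420645−-2.514763493)/0.036468 = -9.204156
  θ̈ = (θ̇'−θ̇)/dt = (-1.115064961−-1.372950286)/0.036468 = 7.071551
  sinθ=-0.359959, cosθ=0.932968
  F = (M+m)·ẍ + m·l·cosθ·θ̈ − m·l·sinθ·θ̇² = -11.619188 + 0.182791 − -0.018799 = -11.417598
step 6→7:
  ẍ = (ẋ'−ẋ)/dt = (-2.848336057−-2.850420645)/0.036468 = 0.057162
  θ̈ = (θ̇'−θ̇)/dt = (-1.320979741−-1.115064961)/0.036468 = -5.646451
  sinθ=-0.406201, cosθ=0.913784
  F = (M+m)·ẍ + m·l·cosθ·θ̈ − m·l·sinθ·θ̇² = 0.072161 + -0.142953 − -0.013993 = -0.056799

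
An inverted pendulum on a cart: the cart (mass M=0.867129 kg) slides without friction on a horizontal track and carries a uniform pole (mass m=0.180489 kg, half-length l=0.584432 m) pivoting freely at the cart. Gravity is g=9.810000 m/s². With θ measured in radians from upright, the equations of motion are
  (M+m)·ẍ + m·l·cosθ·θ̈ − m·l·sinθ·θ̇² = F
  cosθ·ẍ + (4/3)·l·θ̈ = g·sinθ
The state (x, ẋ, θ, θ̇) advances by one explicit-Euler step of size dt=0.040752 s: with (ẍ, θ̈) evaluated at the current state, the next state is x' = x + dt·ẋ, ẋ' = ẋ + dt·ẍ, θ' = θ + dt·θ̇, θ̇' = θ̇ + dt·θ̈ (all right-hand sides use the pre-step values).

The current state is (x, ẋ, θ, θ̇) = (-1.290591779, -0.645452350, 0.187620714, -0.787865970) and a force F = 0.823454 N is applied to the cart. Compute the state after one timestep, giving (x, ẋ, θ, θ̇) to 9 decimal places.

sinθ=0.186521894, cosθ=0.982450804
temp = (F + m·l·θ̇²·sinθ)/(M+m) = (0.823454 + 0.012212912)/1.047618 = 0.797682850
θ̈ = (g·sinθ − cosθ·temp)/(l·(4/3 − m·cos²θ/(M+m))) = 1.533736953
ẍ = temp − m·l·θ̈·cosθ/(M+m) = 0.645962629
Euler: x'=-1.290591779+0.040752·-0.645452350=-1.316895253, ẋ'=-0.645452350+0.040752·0.645962629=-0.619128081
       θ'=0.187620714+0.040752·-0.787865970=0.155513600, θ̇'=-0.787865970+0.040752·1.533736953=-0.725363122

(-1.316895253, -0.619128081, 0.155513600, -0.725363122)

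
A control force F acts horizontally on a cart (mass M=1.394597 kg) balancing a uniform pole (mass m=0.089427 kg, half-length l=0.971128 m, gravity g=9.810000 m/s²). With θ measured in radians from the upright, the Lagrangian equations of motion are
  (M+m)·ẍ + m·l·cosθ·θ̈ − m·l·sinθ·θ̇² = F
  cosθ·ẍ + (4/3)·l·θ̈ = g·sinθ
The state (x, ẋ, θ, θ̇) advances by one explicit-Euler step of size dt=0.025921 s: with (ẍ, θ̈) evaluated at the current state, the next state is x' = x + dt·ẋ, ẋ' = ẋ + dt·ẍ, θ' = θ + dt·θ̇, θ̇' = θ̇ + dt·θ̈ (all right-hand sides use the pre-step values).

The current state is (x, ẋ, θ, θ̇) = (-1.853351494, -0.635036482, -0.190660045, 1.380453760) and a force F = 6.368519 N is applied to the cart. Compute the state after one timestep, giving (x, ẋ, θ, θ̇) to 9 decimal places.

sinθ=-0.189507021, cosθ=0.981879366
temp = (F + m·l·θ̇²·sinθ)/(M+m) = (6.368519 + -0.031362752)/1.484024 = 4.270251861
θ̈ = (g·sinθ − cosθ·temp)/(l·(4/3 − m·cos²θ/(M+m))) = -4.886824417
ẍ = temp − m·l·θ̈·cosθ/(M+m) = 4.551046674
Euler: x'=-1.853351494+0.025921·-0.635036482=-1.869812275, ẋ'=-0.635036482+0.025921·4.551046674=-0.517068801
       θ'=-0.190660045+0.025921·1.380453760=-0.154877303, θ̇'=1.380453760+0.025921·-4.886824417=1.253782384

(-1.869812275, -0.517068801, -0.154877303, 1.253782384)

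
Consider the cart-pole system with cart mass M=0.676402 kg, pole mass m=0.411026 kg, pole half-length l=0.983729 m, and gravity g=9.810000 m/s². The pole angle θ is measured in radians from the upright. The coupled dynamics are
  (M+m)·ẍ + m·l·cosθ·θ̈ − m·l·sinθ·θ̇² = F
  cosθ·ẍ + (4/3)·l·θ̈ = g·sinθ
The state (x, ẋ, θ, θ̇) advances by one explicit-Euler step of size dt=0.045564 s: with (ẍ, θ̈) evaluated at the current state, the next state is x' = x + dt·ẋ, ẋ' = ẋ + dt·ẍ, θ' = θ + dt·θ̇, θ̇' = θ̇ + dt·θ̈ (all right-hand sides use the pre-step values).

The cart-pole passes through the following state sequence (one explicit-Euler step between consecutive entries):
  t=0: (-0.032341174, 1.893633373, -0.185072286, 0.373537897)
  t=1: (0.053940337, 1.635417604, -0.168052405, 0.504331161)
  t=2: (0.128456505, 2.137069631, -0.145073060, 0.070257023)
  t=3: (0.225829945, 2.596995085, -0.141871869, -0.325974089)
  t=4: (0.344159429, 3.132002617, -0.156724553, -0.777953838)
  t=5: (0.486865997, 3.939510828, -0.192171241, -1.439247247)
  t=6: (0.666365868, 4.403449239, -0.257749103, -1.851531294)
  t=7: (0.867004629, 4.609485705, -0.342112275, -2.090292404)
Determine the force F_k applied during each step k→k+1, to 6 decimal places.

step 0→1:
  ẍ = (ẋ'−ẋ)/dt = (1.635417604−1.893633373)/0.045564 = -5.667101
  θ̈ = (θ̇'−θ̇)/dt = (0.504331161−0.373537897)/0.045564 = 2.870540
  sinθ=-0.184018, cosθ=0.982923
  F = (M+m)·ẍ + m·l·cosθ·θ̈ − m·l·sinθ·θ̇² = -6.162564 + 1.140848 − -0.010382 = -5.011334
step 1→2:
  ẍ = (ẋ'−ẋ)/dt = (2.137069631−1.635417604)/0.045564 = 11.009833
  θ̈ = (θ̇'−θ̇)/dt = (0.070257023−0.504331161)/0.045564 = -9.526691
  sinθ=-0.167263, cosθ=0.985912
  F = (M+m)·ẍ + m·l·cosθ·θ̈ − m·l·sinθ·θ̇² = 11.972401 + -3.797739 − -0.017202 = 8.191863
step 2→3:
  ẍ = (ẋ'−ẋ)/dt = (2.596995085−2.137069631)/0.045564 = 10.094054
  θ̈ = (θ̇'−θ̇)/dt = (-0.325974089−0.070257023)/0.045564 = -8.696144
  sinθ=-0.144565, cosθ=0.989495
  F = (M+m)·ẍ + m·l·cosθ·θ̈ − m·l·sinθ·θ̇² = 10.976556 + -3.479247 − -0.000289 = 7.497598
step 3→4:
  ẍ = (ẋ'−ẋ)/dt = (3.132002617−2.596995085)/0.045564 = 11.741891
  θ̈ = (θ̇'−θ̇)/dt = (-0.777953838−-0.325974089)/0.045564 = -9.919668
  sinθ=-0.141396, cosθ=0.989953
  F = (M+m)·ẍ + m·l·cosθ·θ̈ − m·l·sinθ·θ̇² = 12.768461 + -3.970603 − -0.006075 = 8.803933
step 4→5:
  ẍ = (ẋ'−ẋ)/dt = (3.939510828−3.132002617)/0.045564 = 17.722505
  θ̈ = (θ̇'−θ̇)/dt = (-1.439247247−-0.777953838)/0.045564 = -14.513506
  sinθ=-0.156084, cosθ=0.987744
  F = (M+m)·ẍ + m·l·cosθ·θ̈ − m·l·sinθ·θ̇² = 19.271948 + -5.796441 − -0.038195 = 13.513702
step 5→6:
  ẍ = (ẋ'−ẋ)/dt = (4.403449239−3.939510828)/0.045564 = 10.182126
  θ̈ = (θ̇'−θ̇)/dt = (-1.851531294−-1.439247247)/0.045564 = -9.048460
  sinθ=-0.190991, cosθ=0.981592
  F = (M+m)·ẍ + m·l·cosθ·θ̈ − m·l·sinθ·θ̇² = 11.072329 + -3.591289 − -0.159966 = 7.641006
step 6→7:
  ẍ = (ẋ'−ẋ)/dt = (4.609485705−4.403449239)/0.045564 = 4.521913
  θ̈ = (θ̇'−θ̇)/dt = (-2.090292404−-1.851531294)/0.045564 = -5.240126
  sinθ=-0.254905, cosθ=0.966966
  F = (M+m)·ẍ + m·l·cosθ·θ̈ − m·l·sinθ·θ̇² = 4.917255 + -2.048792 − -0.353333 = 3.221797

F_0 = -5.011334 N
F_1 = 8.191863 N
F_2 = 7.497598 N
F_3 = 8.803933 N
F_4 = 13.513702 N
F_5 = 7.641006 N
F_6 = 3.221797 N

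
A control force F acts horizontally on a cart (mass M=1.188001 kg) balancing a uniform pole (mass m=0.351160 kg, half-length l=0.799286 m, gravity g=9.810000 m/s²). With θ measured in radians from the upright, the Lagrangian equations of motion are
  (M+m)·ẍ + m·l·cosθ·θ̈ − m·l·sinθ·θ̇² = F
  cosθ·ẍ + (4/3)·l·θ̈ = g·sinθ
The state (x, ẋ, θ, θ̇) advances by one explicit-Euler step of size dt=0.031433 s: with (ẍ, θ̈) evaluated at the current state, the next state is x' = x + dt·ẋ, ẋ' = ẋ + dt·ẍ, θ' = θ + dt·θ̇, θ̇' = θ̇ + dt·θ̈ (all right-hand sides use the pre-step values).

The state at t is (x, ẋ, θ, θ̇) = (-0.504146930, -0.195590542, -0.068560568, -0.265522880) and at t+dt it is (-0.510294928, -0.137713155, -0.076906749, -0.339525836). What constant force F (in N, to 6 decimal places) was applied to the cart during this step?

F = 2.176155 N

ẍ = (ẋ'−ẋ)/dt = (-0.137713155−-0.195590542)/0.031433 = 1.841294
θ̈ = (θ̇'−θ̇)/dt = (-0.339525836−-0.265522880)/0.031433 = -2.354308
sinθ=-0.068507, cosθ=0.997651
F = (M+m)·ẍ + m·l·cosθ·θ̈ − m·l·sinθ·θ̇² = 2.834048 + -0.659248 − -0.001356 = 2.176155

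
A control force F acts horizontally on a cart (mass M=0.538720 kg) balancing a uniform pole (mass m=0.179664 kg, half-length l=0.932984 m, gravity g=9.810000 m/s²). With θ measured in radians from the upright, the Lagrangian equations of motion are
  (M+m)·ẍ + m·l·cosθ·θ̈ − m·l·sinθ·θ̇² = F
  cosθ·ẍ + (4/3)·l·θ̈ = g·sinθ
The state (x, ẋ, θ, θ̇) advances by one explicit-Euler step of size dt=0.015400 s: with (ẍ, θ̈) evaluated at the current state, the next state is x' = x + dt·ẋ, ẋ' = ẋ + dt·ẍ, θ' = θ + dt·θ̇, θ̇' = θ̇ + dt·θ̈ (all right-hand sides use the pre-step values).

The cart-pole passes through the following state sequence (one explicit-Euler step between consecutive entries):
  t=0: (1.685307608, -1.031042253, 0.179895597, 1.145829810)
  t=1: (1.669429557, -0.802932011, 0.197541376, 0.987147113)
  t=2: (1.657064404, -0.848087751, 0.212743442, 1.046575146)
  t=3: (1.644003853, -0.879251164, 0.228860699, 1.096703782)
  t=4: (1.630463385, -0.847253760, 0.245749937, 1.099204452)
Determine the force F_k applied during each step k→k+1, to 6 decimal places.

step 0→1:
  ẍ = (ẋ'−ẋ)/dt = (-0.802932011−-1.031042253)/0.015400 = 14.812353
  θ̈ = (θ̇'−θ̇)/dt = (0.987147113−1.145829810)/0.015400 = -10.304071
  sinθ=0.178927, cosθ=0.983862
  F = (M+m)·ẍ + m·l·cosθ·θ̈ − m·l·sinθ·θ̇² = 10.640958 + -1.699333 − 0.039378 = 8.902247
step 1→2:
  ẍ = (ẋ'−ẋ)/dt = (-0.848087751−-0.802932011)/0.015400 = -2.932191
  θ̈ = (θ̇'−θ̇)/dt = (1.046575146−0.987147113)/0.015400 = 3.858963
  sinθ=0.196259, cosθ=0.980552
  F = (M+m)·ẍ + m·l·cosθ·θ̈ − m·l·sinθ·θ̇² = -2.106439 + 0.634273 − 0.032057 = -1.504223
step 2→3:
  ẍ = (ẋ'−ẋ)/dt = (-0.879251164−-0.848087751)/0.015400 = -2.023598
  θ̈ = (θ̇'−θ̇)/dt = (1.096703782−1.046575146)/0.015400 = 3.255106
  sinθ=0.211142, cosθ=0.977455
  F = (M+m)·ẍ + m·l·cosθ·θ̈ − m·l·sinθ·θ̇² = -1.453721 + 0.533332 − 0.038766 = -0.959155
step 3→4:
  ẍ = (ẋ'−ẋ)/dt = (-0.847253760−-0.879251164)/0.015400 = 2.077753
  θ̈ = (θ̇'−θ̇)/dt = (1.099204452−1.096703782)/0.015400 = 0.162381
  sinθ=0.226868, cosθ=0.973925
  F = (M+m)·ẍ + m·l·cosθ·θ̈ − m·l·sinθ·θ̇² = 1.492625 + 0.026509 − 0.045739 = 1.473395

F_0 = 8.902247 N
F_1 = -1.504223 N
F_2 = -0.959155 N
F_3 = 1.473395 N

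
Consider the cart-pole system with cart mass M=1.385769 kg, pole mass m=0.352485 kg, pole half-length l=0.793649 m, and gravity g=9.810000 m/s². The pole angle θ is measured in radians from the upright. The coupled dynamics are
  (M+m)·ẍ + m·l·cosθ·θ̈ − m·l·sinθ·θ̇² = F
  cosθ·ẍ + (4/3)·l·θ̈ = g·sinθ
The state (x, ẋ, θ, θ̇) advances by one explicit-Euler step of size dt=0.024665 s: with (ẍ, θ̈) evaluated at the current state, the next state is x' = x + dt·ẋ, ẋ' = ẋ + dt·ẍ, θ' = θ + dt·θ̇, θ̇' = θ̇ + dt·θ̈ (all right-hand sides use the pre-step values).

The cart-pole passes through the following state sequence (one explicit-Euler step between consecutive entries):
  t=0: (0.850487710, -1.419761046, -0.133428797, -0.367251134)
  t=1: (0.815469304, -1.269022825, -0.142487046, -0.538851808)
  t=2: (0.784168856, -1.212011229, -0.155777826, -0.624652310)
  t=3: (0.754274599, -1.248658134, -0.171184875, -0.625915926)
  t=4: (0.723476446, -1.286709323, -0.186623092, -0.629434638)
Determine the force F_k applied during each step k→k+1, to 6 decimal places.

step 0→1:
  ẍ = (ẋ'−ẋ)/dt = (-1.269022825−-1.419761046)/0.024665 = 6.111422
  θ̈ = (θ̇'−θ̇)/dt = (-0.538851808−-0.367251134)/0.024665 = -6.957254
  sinθ=-0.133033, cosθ=0.991112
  F = (M+m)·ẍ + m·l·cosθ·θ̈ − m·l·sinθ·θ̇² = 10.623204 + -1.928988 − -0.005019 = 8.699235
step 1→2:
  ẍ = (ẋ'−ẋ)/dt = (-1.212011229−-1.269022825)/0.024665 = 2.311437
  θ̈ = (θ̇'−θ̇)/dt = (-0.624652310−-0.538851808)/0.024665 = -3.478634
  sinθ=-0.142005, cosθ=0.989866
  F = (M+m)·ẍ + m·l·cosθ·θ̈ − m·l·sinθ·θ̇² = 4.017865 + -0.963284 − -0.011535 = 3.066116
step 2→3:
  ẍ = (ẋ'−ẋ)/dt = (-1.248658134−-1.212011229)/0.024665 = -1.485786
  θ̈ = (θ̇'−θ̇)/dt = (-0.625915926−-0.624652310)/0.024665 = -0.051231
  sinθ=-0.155149, cosθ=0.987891
  F = (M+m)·ẍ + m·l·cosθ·θ̈ − m·l·sinθ·θ̇² = -2.582673 + -0.014158 − -0.016935 = -2.579896
step 3→4:
  ẍ = (ẋ'−ẋ)/dt = (-1.286709323−-1.248658134)/0.024665 = -1.542720
  θ̈ = (θ̇'−θ̇)/dt = (-0.629434638−-0.625915926)/0.024665 = -0.142660
  sinθ=-0.170350, cosθ=0.985384
  F = (M+m)·ẍ + m·l·cosθ·θ̈ − m·l·sinθ·θ̇² = -2.681639 + -0.039326 − -0.018670 = -2.702295

F_0 = 8.699235 N
F_1 = 3.066116 N
F_2 = -2.579896 N
F_3 = -2.702295 N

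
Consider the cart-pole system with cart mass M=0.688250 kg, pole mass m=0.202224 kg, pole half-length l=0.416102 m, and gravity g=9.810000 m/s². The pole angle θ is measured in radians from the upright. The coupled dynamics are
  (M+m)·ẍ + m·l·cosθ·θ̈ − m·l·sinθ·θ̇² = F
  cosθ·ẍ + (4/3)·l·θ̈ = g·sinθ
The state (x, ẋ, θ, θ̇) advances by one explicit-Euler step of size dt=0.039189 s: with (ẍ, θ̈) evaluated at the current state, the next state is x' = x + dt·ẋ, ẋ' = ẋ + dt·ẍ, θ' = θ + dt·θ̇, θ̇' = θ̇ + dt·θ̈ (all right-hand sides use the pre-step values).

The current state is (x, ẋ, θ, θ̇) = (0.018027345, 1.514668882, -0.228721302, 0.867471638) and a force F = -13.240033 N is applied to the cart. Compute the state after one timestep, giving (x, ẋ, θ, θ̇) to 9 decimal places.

(0.077385704, 0.836195343, -0.194725956, 1.901421664)

sinθ=-0.226732312, cosθ=0.973957113
temp = (F + m·l·θ̇²·sinθ)/(M+m) = (-13.240033 + -0.014356761)/0.890474 = -14.884645438
θ̈ = (g·sinθ − cosθ·temp)/(l·(4/3 − m·cos²θ/(M+m))) = 26.383679758
ẍ = temp − m·l·θ̈·cosθ/(M+m) = -17.312856632
Euler: x'=0.018027345+0.039189·1.514668882=0.077385704, ẋ'=1.514668882+0.039189·-17.312856632=0.836195343
       θ'=-0.228721302+0.039189·0.867471638=-0.194725956, θ̇'=0.867471638+0.039189·26.383679758=1.901421664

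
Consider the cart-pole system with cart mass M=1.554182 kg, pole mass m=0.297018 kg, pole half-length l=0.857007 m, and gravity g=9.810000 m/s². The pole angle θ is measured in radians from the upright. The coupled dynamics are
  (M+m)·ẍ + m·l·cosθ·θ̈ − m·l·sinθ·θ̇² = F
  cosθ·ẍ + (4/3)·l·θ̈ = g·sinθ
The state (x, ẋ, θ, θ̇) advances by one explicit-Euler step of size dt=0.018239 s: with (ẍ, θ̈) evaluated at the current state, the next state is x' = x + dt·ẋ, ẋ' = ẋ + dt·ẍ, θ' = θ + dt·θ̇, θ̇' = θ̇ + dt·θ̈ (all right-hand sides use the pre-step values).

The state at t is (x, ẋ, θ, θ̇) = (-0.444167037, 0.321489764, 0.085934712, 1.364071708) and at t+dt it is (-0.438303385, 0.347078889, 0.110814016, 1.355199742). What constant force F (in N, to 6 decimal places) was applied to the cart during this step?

ẍ = (ẋ'−ẋ)/dt = (0.347078889−0.321489764)/0.018239 = 1.402989
θ̈ = (θ̇'−θ̇)/dt = (1.355199742−1.364071708)/0.018239 = -0.486428
sinθ=0.085829, cosθ=0.996310
F = (M+m)·ẍ + m·l·cosθ·θ̈ − m·l·sinθ·θ̇² = 2.597214 + -0.123362 − 0.040651 = 2.433201

F = 2.433201 N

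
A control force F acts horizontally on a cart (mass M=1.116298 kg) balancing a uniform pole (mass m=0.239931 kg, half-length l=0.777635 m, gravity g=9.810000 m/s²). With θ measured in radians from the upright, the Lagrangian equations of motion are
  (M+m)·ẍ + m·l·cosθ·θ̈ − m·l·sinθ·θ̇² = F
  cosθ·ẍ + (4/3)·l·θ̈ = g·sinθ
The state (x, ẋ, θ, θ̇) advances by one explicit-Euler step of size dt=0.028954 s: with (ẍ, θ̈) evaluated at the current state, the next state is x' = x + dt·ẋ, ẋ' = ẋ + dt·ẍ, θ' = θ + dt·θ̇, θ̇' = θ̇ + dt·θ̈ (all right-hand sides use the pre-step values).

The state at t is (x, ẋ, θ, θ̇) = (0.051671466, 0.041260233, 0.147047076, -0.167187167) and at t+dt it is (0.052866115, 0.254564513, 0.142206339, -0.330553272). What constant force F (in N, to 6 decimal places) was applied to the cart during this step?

ẍ = (ẋ'−ẋ)/dt = (0.254564513−0.041260233)/0.028954 = 7.367006
θ̈ = (θ̇'−θ̇)/dt = (-0.330553272−-0.167187167)/0.028954 = -5.642264
sinθ=0.146518, cosθ=0.989208
F = (M+m)·ẍ + m·l·cosθ·θ̈ − m·l·sinθ·θ̇² = 9.991347 + -1.041366 − 0.000764 = 8.949217

F = 8.949217 N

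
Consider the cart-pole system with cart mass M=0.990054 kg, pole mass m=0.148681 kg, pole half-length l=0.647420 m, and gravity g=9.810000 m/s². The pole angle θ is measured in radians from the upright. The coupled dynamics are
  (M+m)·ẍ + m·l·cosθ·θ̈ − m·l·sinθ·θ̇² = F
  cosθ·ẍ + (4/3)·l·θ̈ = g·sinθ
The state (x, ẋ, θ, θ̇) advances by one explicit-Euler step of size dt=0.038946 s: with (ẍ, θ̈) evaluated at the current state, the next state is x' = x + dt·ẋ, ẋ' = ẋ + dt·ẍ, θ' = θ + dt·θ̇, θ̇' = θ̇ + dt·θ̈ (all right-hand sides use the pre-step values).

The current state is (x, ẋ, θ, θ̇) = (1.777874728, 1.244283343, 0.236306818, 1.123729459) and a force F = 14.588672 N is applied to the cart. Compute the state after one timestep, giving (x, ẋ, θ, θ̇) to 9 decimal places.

(1.826334587, 1.785812649, 0.280071586, 0.617449626)

sinθ=0.234113686, cosθ=0.972209228
temp = (F + m·l·θ̇²·sinθ)/(M+m) = (14.588672 + 0.028457184)/1.138735 = 12.836286918
θ̈ = (g·sinθ − cosθ·temp)/(l·(4/3 − m·cos²θ/(M+m))) = -12.999533543
ẍ = temp − m·l·θ̈·cosθ/(M+m) = 13.904619376
Euler: x'=1.777874728+0.038946·1.244283343=1.826334587, ẋ'=1.244283343+0.038946·13.904619376=1.785812649
       θ'=0.236306818+0.038946·1.123729459=0.280071586, θ̇'=1.123729459+0.038946·-12.999533543=0.617449626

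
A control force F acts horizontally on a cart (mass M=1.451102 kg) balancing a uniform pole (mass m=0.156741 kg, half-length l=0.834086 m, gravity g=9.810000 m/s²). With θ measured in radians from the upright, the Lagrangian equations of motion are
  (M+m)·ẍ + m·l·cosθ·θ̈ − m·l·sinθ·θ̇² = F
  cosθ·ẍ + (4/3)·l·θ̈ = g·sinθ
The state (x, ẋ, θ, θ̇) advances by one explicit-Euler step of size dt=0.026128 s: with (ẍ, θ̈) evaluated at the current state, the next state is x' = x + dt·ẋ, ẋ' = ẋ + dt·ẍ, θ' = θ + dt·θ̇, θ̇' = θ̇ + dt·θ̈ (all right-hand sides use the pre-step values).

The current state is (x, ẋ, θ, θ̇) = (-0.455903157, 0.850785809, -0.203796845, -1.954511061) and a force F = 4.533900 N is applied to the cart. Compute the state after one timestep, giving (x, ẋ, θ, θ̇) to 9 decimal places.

sinθ=-0.202389051, cosθ=0.979305199
temp = (F + m·l·θ̇²·sinθ)/(M+m) = (4.533900 + -0.101078019)/1.607843 = 2.756999272
θ̈ = (g·sinθ − cosθ·temp)/(l·(4/3 − m·cos²θ/(M+m))) = -4.530727623
ẍ = temp − m·l·θ̈·cosθ/(M+m) = 3.117773761
Euler: x'=-0.455903157+0.026128·0.850785809=-0.433673825, ẋ'=0.850785809+0.026128·3.117773761=0.932247002
       θ'=-0.203796845+0.026128·-1.954511061=-0.254864310, θ̇'=-1.954511061+0.026128·-4.530727623=-2.072889912

(-0.433673825, 0.932247002, -0.254864310, -2.072889912)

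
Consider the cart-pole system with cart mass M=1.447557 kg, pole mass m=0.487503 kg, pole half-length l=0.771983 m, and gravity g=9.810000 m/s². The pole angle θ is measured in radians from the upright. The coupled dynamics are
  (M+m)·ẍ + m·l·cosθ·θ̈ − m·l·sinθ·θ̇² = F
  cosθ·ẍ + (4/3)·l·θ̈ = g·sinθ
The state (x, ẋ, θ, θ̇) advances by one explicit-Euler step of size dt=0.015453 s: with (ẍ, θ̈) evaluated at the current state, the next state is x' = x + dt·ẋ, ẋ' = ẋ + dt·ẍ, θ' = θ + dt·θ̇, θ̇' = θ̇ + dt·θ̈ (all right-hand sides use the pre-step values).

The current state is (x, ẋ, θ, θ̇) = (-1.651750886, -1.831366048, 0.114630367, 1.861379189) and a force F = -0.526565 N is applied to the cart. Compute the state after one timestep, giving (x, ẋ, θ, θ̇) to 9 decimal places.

sinθ=0.114379489, cosθ=0.993437131
temp = (F + m·l·θ̇²·sinθ)/(M+m) = (-0.526565 + 0.149143005)/1.935060 = -0.195044079
θ̈ = (g·sinθ − cosθ·temp)/(l·(4/3 − m·cos²θ/(M+m))) = 1.571384040
ẍ = temp − m·l·θ̈·cosθ/(M+m) = -0.498652155
Euler: x'=-1.651750886+0.015453·-1.831366048=-1.680050986, ẋ'=-1.831366048+0.015453·-0.498652155=-1.839071720
       θ'=0.114630367+0.015453·1.861379189=0.143394260, θ̇'=1.861379189+0.015453·1.571384040=1.885661787

(-1.680050986, -1.839071720, 0.143394260, 1.885661787)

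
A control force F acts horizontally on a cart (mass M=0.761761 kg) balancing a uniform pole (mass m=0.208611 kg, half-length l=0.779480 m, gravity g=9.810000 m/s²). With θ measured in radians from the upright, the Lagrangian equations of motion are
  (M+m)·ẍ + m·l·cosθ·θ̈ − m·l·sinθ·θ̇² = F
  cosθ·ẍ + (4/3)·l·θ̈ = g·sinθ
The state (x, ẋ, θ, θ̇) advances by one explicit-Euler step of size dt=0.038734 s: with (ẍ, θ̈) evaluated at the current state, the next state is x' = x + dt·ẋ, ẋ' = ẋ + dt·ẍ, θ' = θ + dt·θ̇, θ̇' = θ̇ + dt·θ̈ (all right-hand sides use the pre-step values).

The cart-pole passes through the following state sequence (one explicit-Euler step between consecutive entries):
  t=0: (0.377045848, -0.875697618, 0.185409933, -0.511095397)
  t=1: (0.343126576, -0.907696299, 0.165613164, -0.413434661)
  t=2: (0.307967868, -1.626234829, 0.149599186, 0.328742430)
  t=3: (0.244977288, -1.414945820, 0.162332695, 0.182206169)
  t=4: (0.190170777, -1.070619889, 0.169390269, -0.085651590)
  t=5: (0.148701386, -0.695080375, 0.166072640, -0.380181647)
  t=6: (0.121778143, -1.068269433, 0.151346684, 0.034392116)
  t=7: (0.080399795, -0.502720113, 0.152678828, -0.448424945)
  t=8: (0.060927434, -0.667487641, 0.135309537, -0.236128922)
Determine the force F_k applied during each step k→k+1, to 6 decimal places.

F_0 = -0.406508 N
F_1 = -14.932473 N
F_2 = 4.682337 N
F_3 = 7.515548 N
F_4 = 8.189129 N
F_5 = -7.636628 N
F_6 = 12.164496 N
F_7 = -3.251896 N

step 0→1:
  ẍ = (ẋ'−ẋ)/dt = (-0.907696299−-0.875697618)/0.038734 = -0.826114
  θ̈ = (θ̇'−θ̇)/dt = (-0.413434661−-0.511095397)/0.038734 = 2.521318
  sinθ=0.184349, cosθ=0.982861
  F = (M+m)·ẍ + m·l·cosθ·θ̈ − m·l·sinθ·θ̇² = -0.801637 + 0.402960 − 0.007830 = -0.406508
step 1→2:
  ẍ = (ẋ'−ẋ)/dt = (-1.626234829−-0.907696299)/0.038734 = -18.550589
  θ̈ = (θ̇'−θ̇)/dt = (0.328742430−-0.413434661)/0.038734 = 19.160869
  sinθ=0.164857, cosθ=0.986317
  F = (M+m)·ẍ + m·l·cosθ·θ̈ − m·l·sinθ·θ̇² = -18.000973 + 3.073082 − 0.004582 = -14.932473
step 2→3:
  ẍ = (ẋ'−ẋ)/dt = (-1.414945820−-1.626234829)/0.038734 = 5.454872
  θ̈ = (θ̇'−θ̇)/dt = (0.182206169−0.328742430)/0.038734 = -3.783143
  sinθ=0.149042, cosθ=0.988831
  F = (M+m)·ẍ + m·l·cosθ·θ̈ − m·l·sinθ·θ̇² = 5.293255 + -0.608299 − 0.002619 = 4.682337
step 3→4:
  ẍ = (ẋ'−ẋ)/dt = (-1.070619889−-1.414945820)/0.038734 = 8.889501
  θ̈ = (θ̇'−θ̇)/dt = (-0.085651590−0.182206169)/0.038734 = -6.915314
  sinθ=0.161621, cosθ=0.986853
  F = (M+m)·ẍ + m·l·cosθ·θ̈ − m·l·sinθ·θ̇² = 8.626123 + -1.109702 − 0.000872 = 7.515548
step 4→5:
  ẍ = (ẋ'−ẋ)/dt = (-0.695080375−-1.070619889)/0.038734 = 9.695346
  θ̈ = (θ̇'−θ̇)/dt = (-0.380181647−-0.085651590)/0.038734 = -7.603915
  sinθ=0.168581, cosθ=0.985688
  F = (M+m)·ẍ + m·l·cosθ·θ̈ − m·l·sinθ·θ̇² = 9.408092 + -1.218762 − 0.000201 = 8.189129
step 5→6:
  ẍ = (ẋ'−ẋ)/dt = (-1.068269433−-0.695080375)/0.038734 = -9.634664
  θ̈ = (θ̇'−θ̇)/dt = (0.034392116−-0.380181647)/0.038734 = 10.703097
  sinθ=0.165310, cosθ=0.986242
  F = (M+m)·ẍ + m·l·cosθ·θ̈ − m·l·sinθ·θ̇² = -9.349208 + 1.716465 − 0.003885 = -7.636628
step 6→7:
  ẍ = (ẋ'−ẋ)/dt = (-0.502720113−-1.068269433)/0.038734 = 14.600850
  θ̈ = (θ̇'−θ̇)/dt = (-0.448424945−0.034392116)/0.038734 = -12.464942
  sinθ=0.150770, cosθ=0.988569
  F = (M+m)·ẍ + m·l·cosθ·θ̈ − m·l·sinθ·θ̇² = 14.168256 + -2.003731 − 0.000029 = 12.164496
step 7→8:
  ẍ = (ẋ'−ẋ)/dt = (-0.667487641−-0.502720113)/0.038734 = -4.253822
  θ̈ = (θ̇'−θ̇)/dt = (-0.236128922−-0.448424945)/0.038734 = 5.480870
  sinθ=0.152086, cosθ=0.988367
  F = (M+m)·ẍ + m·l·cosθ·θ̈ − m·l·sinθ·θ̇² = -4.127789 + 0.880866 − 0.004973 = -3.251896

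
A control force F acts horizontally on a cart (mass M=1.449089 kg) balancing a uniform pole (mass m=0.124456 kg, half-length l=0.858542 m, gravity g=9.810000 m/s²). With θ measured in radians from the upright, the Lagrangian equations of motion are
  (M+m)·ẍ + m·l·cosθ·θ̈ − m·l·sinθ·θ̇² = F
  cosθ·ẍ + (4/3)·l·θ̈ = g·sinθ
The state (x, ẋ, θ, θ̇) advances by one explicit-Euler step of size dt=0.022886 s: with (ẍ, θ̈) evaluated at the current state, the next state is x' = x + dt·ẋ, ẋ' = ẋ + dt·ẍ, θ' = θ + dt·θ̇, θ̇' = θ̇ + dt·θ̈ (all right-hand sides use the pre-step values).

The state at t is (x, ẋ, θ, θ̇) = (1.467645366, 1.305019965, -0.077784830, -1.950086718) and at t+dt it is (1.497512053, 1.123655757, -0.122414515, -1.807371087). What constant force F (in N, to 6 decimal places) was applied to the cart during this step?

ẍ = (ẋ'−ẋ)/dt = (1.123655757−1.305019965)/0.022886 = -7.924679
θ̈ = (θ̇'−θ̇)/dt = (-1.807371087−-1.950086718)/0.022886 = 6.235936
sinθ=-0.077706, cosθ=0.996976
F = (M+m)·ẍ + m·l·cosθ·θ̈ − m·l·sinθ·θ̇² = -12.469839 + 0.664299 − -0.031575 = -11.773965

F = -11.773965 N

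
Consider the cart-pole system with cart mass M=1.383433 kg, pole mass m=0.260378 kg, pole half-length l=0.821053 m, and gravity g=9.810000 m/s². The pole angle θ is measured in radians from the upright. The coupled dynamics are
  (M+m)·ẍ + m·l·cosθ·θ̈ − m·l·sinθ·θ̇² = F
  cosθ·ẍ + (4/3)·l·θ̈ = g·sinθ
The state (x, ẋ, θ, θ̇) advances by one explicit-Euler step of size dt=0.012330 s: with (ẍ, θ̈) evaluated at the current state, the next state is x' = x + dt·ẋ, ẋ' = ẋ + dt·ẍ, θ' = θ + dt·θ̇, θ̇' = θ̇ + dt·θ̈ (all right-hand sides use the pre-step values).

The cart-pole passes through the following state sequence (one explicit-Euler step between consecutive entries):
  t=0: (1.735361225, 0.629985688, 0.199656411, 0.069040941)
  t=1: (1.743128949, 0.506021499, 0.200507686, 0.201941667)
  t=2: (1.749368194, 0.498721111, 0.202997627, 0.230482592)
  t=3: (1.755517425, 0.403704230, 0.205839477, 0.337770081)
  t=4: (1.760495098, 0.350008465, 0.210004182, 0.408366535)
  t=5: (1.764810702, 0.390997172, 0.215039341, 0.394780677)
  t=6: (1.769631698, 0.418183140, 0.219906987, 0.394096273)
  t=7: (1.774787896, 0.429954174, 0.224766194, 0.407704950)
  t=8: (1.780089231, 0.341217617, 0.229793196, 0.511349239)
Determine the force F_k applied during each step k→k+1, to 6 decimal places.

F_0 = -14.268332 N
F_1 = -0.490066 N
F_2 = -10.847739 N
F_3 = -5.965398 N
F_4 = 5.226717 N
F_5 = 3.605676 N
F_6 = 1.792320 N
F_7 = -10.086263 N

step 0→1:
  ẍ = (ẋ'−ẋ)/dt = (0.506021499−0.629985688)/0.012330 = -10.053868
  θ̈ = (θ̇'−θ̇)/dt = (0.201941667−0.069040941)/0.012330 = 10.778648
  sinθ=0.198333, cosθ=0.980135
  F = (M+m)·ẍ + m·l·cosθ·θ̈ − m·l·sinθ·θ̇² = -16.526658 + 2.258528 − 0.000202 = -14.268332
step 1→2:
  ẍ = (ẋ'−ẋ)/dt = (0.498721111−0.506021499)/0.012330 = -0.592083
  θ̈ = (θ̇'−θ̇)/dt = (0.230482592−0.201941667)/0.012330 = 2.314755
  sinθ=0.199167, cosθ=0.979966
  F = (M+m)·ẍ + m·l·cosθ·θ̈ − m·l·sinθ·θ̇² = -0.973273 + 0.484944 − 0.001736 = -0.490066
step 2→3:
  ẍ = (ẋ'−ẋ)/dt = (0.403704230−0.498721111)/0.012330 = -7.706154
  θ̈ = (θ̇'−θ̇)/dt = (0.337770081−0.230482592)/0.012330 = 8.701337
  sinθ=0.201606, cosθ=0.979467
  F = (M+m)·ẍ + m·l·cosθ·θ̈ − m·l·sinθ·θ̇² = -12.667461 + 1.822012 − 0.002290 = -10.847739
step 3→4:
  ẍ = (ẋ'−ẋ)/dt = (0.350008465−0.403704230)/0.012330 = -4.354888
  θ̈ = (θ̇'−θ̇)/dt = (0.408366535−0.337770081)/0.012330 = 5.725584
  sinθ=0.204389, cosθ=0.978890
  F = (M+m)·ẍ + m·l·cosθ·θ̈ − m·l·sinθ·θ̇² = -7.158612 + 1.198199 − 0.004985 = -5.965398
step 4→5:
  ẍ = (ẋ'−ẋ)/dt = (0.390997172−0.350008465)/0.012330 = 3.324307
  θ̈ = (θ̇'−θ̇)/dt = (0.394780677−0.408366535)/0.012330 = -1.101854
  sinθ=0.208464, cosθ=0.978030
  F = (M+m)·ẍ + m·l·cosθ·θ̈ − m·l·sinθ·θ̇² = 5.464533 + -0.230384 − 0.007432 = 5.226717
step 5→6:
  ẍ = (ẋ'−ẋ)/dt = (0.418183140−0.390997172)/0.012330 = 2.204864
  θ̈ = (θ̇'−θ̇)/dt = (0.394096273−0.394780677)/0.012330 = -0.055507
  sinθ=0.213386, cosθ=0.976968
  F = (M+m)·ẍ + m·l·cosθ·θ̈ − m·l·sinθ·θ̇² = 3.624379 + -0.011593 − 0.007110 = 3.605676
step 6→7:
  ẍ = (ẋ'−ẋ)/dt = (0.429954174−0.418183140)/0.012330 = 0.954666
  θ̈ = (θ̇'−θ̇)/dt = (0.407704950−0.394096273)/0.012330 = 1.103704
  sinθ=0.218139, cosθ=0.975918
  F = (M+m)·ẍ + m·l·cosθ·θ̈ − m·l·sinθ·θ̇² = 1.569291 + 0.230272 − 0.007243 = 1.792320
step 7→8:
  ẍ = (ẋ'−ẋ)/dt = (0.341217617−0.429954174)/0.012330 = -7.196801
  θ̈ = (θ̇'−θ̇)/dt = (0.511349239−0.407704950)/0.012330 = 8.405863
  sinθ=0.222878, cosθ=0.974846
  F = (M+m)·ẍ + m·l·cosθ·θ̈ − m·l·sinθ·θ̇² = -11.830181 + 1.751838 − 0.007920 = -10.086263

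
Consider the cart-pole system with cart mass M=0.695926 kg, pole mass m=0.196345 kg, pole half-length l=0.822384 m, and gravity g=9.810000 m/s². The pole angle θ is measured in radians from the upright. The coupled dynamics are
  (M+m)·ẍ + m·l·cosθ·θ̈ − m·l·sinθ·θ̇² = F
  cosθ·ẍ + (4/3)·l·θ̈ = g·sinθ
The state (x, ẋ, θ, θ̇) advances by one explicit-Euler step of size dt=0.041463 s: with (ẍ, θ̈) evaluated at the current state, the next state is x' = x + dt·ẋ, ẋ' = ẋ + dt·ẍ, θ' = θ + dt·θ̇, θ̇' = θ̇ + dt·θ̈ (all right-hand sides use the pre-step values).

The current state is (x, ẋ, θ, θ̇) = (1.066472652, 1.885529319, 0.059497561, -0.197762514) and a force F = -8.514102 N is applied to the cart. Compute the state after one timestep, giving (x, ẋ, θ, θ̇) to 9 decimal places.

sinθ=0.059462464, cosθ=0.998230542
temp = (F + m·l·θ̇²·sinθ)/(M+m) = (-8.514102 + 0.000375513)/0.892271 = -9.541637559
θ̈ = (g·sinθ − cosθ·temp)/(l·(4/3 − m·cos²θ/(M+m))) = 11.032787825
ẍ = temp − m·l·θ̈·cosθ/(M+m) = -11.534667579
Euler: x'=1.066472652+0.041463·1.885529319=1.144652354, ẋ'=1.885529319+0.041463·-11.534667579=1.407267397
       θ'=0.059497561+0.041463·-0.197762514=0.051297734, θ̇'=-0.197762514+0.041463·11.032787825=0.259689968

(1.144652354, 1.407267397, 0.051297734, 0.259689968)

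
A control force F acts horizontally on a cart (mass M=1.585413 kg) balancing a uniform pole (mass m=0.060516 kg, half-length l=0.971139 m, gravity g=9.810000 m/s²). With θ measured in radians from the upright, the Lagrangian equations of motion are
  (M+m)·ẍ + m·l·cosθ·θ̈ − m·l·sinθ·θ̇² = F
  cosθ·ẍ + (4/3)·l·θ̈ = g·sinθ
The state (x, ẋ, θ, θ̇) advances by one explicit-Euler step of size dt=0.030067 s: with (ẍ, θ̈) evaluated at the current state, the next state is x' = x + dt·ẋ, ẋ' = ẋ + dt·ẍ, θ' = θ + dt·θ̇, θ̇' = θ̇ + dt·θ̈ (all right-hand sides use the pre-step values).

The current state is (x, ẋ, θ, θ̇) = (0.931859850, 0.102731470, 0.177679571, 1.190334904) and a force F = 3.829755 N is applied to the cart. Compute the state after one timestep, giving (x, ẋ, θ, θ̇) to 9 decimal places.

(0.934948677, 0.173434160, 0.213469371, 1.176853041)

sinθ=0.176746154, cosθ=0.984256469
temp = (F + m·l·θ̇²·sinθ)/(M+m) = (3.829755 + 0.014717699)/1.645929 = 2.335746377
θ̈ = (g·sinθ − cosθ·temp)/(l·(4/3 − m·cos²θ/(M+m))) = -0.448394019
ẍ = temp − m·l·θ̈·cosθ/(M+m) = 2.351504650
Euler: x'=0.931859850+0.030067·0.102731470=0.934948677, ẋ'=0.102731470+0.030067·2.351504650=0.173434160
       θ'=0.177679571+0.030067·1.190334904=0.213469371, θ̇'=1.190334904+0.030067·-0.448394019=1.176853041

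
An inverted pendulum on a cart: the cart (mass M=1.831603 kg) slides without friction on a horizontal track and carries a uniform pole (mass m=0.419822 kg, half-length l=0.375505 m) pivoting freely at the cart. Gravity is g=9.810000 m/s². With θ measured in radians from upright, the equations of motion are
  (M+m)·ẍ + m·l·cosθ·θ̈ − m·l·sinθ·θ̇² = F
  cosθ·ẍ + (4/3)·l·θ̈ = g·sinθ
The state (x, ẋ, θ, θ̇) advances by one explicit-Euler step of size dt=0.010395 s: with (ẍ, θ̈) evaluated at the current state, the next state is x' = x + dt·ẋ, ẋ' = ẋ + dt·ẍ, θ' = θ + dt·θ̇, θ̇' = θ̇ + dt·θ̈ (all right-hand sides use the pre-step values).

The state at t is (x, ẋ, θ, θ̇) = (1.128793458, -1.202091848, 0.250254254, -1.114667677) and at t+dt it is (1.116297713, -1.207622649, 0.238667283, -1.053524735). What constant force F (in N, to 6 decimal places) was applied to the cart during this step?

ẍ = (ẋ'−ẋ)/dt = (-1.207622649−-1.202091848)/0.010395 = -0.532064
θ̈ = (θ̇'−θ̇)/dt = (-1.053524735−-1.114667677)/0.010395 = 5.881957
sinθ=0.247650, cosθ=0.968849
F = (M+m)·ẍ + m·l·cosθ·θ̈ − m·l·sinθ·θ̇² = -1.197901 + 0.898378 − 0.048508 = -0.348031

F = -0.348031 N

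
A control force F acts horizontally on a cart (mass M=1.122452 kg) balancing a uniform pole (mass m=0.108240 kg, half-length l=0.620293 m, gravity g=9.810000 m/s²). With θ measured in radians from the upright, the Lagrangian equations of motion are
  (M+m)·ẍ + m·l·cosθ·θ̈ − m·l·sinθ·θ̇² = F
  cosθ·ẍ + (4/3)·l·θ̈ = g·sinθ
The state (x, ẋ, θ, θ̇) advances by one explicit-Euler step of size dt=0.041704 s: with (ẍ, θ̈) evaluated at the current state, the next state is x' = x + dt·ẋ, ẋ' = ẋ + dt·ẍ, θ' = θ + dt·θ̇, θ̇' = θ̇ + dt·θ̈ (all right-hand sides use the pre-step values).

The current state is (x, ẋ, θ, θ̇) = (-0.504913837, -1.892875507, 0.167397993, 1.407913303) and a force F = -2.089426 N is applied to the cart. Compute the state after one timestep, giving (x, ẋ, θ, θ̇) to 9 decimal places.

sinθ=0.166617281, cosθ=0.986021644
temp = (F + m·l·θ̇²·sinθ)/(M+m) = (-2.089426 + 0.022174638)/1.230692 = -1.679747136
θ̈ = (g·sinθ − cosθ·temp)/(l·(4/3 − m·cos²θ/(M+m))) = 4.251564969
ẍ = temp − m·l·θ̈·cosθ/(M+m) = -1.908449448
Euler: x'=-0.504913837+0.041704·-1.892875507=-0.583854317, ẋ'=-1.892875507+0.041704·-1.908449448=-1.972465483
       θ'=0.167397993+0.041704·1.407913303=0.226113609, θ̇'=1.407913303+0.041704·4.251564969=1.585220568

(-0.583854317, -1.972465483, 0.226113609, 1.585220568)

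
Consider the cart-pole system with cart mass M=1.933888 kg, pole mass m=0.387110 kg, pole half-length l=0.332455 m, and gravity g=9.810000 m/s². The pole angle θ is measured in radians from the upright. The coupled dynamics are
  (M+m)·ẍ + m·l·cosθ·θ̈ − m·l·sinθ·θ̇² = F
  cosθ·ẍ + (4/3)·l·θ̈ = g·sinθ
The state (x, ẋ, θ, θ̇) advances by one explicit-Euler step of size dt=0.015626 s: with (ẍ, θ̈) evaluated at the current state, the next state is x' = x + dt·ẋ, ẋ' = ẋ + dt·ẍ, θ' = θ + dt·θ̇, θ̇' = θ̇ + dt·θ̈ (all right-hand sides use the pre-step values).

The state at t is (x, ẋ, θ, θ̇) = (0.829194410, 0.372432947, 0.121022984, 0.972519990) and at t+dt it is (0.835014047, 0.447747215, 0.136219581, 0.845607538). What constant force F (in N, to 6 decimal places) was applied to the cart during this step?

F = 10.134449 N

ẍ = (ẋ'−ẋ)/dt = (0.447747215−0.372432947)/0.015626 = 4.819805
θ̈ = (θ̇'−θ̇)/dt = (0.845607538−0.972519990)/0.015626 = -8.121877
sinθ=0.120728, cosθ=0.992686
F = (M+m)·ẍ + m·l·cosθ·θ̈ − m·l·sinθ·θ̇² = 11.186757 + -1.037613 − 0.014695 = 10.134449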